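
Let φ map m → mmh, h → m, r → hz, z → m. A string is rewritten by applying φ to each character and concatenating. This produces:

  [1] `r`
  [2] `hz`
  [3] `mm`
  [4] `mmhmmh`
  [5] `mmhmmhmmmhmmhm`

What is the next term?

φ(mmhmmhmmmhmmhm) expands symbol-by-symbol to mmh mmh m mmh mmh m mmh mmh mmh m mmh mmh m mmh; joining the 14 pieces gives the next term.

mmhmmhmmmhmmhmmmhmmhmmhmmmhmmhmmmh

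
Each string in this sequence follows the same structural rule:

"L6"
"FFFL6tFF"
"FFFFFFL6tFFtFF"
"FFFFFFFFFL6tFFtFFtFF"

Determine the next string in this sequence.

Every step adds FFF to the front and tFF to the end of the previous string.
One more step from FFFFFFFFFL6tFFtFFtFF gives the answer.

FFFFFFFFFFFFL6tFFtFFtFFtFF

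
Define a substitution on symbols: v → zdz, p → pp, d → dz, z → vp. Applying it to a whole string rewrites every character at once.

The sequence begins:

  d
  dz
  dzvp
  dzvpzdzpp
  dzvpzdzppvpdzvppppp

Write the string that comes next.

φ(dzvpzdzppvpdzvppppp) expands symbol-by-symbol to dz vp zdz pp vp dz vp pp pp zdz pp dz vp zdz pp pp pp pp pp; joining the 19 pieces gives the next term.

dzvpzdzppvpdzvpppppzdzppdzvpzdzpppppppppp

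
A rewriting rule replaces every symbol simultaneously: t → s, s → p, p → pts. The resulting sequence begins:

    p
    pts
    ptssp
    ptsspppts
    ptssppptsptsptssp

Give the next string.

Applying the rule to each of the 17 symbols of ptssppptsptsptssp gives the pieces pts s p p pts pts pts s p pts s p pts s p p pts, which concatenate to the answer.

ptssppptsptsptsspptsspptsspppts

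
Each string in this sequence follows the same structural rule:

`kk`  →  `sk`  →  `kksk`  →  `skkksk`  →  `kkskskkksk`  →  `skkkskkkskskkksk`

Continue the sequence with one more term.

From term 3 onward, concatenate the second-to-last term with the last: kk·sk = kksk, sk·kksk = skkksk, …
So term 7 is kkskskkksk·skkkskkkskskkksk.

kkskskkkskskkkskkkskskkksk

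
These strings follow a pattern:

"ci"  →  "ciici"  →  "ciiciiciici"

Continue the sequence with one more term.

Each string is two copies of the previous one joined by 'i'.
So the next term is two copies of ciiciiciici with 'i' between the halves.

ciiciiciiciiciiciiciici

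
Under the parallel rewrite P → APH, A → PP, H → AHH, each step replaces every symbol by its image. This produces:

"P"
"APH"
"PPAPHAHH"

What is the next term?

Rewriting each symbol of PPAPHAHH: P→APH, P→APH, A→PP, P→APH, H→AHH, A→PP, H→AHH, H→AHH, which concatenates to APH APH PP APH AHH PP AHH AHH.

APHAPHPPAPHAHHPPAHHAHH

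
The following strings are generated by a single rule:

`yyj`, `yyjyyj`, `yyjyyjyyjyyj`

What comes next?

Each string is two copies of the previous one concatenated.
Doubling yyjyyjyyjyyj:

yyjyyjyyjyyjyyjyyjyyjyyj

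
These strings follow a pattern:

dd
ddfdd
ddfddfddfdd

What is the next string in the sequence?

s(k+1) = s(k)·f·s(k) — each term doubles the last with 'f' between the halves.
Doubling ddfddfddfdd with 'f' between the halves:

ddfddfddfddfddfddfddfdd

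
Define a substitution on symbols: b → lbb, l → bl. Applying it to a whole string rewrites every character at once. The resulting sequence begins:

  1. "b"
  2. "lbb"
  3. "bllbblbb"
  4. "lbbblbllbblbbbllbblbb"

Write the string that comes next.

bllbblbblbbbllbbblbllbblbbbllbblbblbbblbllbblbbbllbblbb

Replace each of the 21 characters of lbbblbllbblbbbllbblbb in place — bl lbb lbb lbb bl lbb bl bl lbb lbb bl lbb lbb lbb bl bl lbb lbb bl lbb lbb — and concatenate.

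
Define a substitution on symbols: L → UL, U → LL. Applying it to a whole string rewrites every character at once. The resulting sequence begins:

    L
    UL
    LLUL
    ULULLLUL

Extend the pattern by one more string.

LLULLLULULULLLUL

Apply φ to ULULLLUL symbol by symbol: U→LL, L→UL, U→LL, L→UL, L→UL, L→UL, U→LL, L→UL; joined: LL UL LL UL UL UL LL UL.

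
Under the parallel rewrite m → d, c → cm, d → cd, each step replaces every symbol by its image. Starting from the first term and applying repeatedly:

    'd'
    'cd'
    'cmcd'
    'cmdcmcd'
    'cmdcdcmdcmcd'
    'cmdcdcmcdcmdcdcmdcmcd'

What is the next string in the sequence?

Applying the rule to each of the 21 symbols of cmdcdcmcdcmdcdcmdcmcd gives the pieces cm d cd cm cd cm d cm cd cm d cd cm cd cm d cd cm d cm cd, which concatenate to the answer.

cmdcdcmcdcmdcmcdcmdcdcmcdcmdcdcmdcmcd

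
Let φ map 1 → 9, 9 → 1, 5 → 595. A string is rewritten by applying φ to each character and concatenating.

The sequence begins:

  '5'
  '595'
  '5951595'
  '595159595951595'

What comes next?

φ(595159595951595) expands symbol-by-symbol to 595 1 595 9 595 1 595 1 595 1 595 9 595 1 595; joining the 15 pieces gives the next term.

5951595959515951595159595951595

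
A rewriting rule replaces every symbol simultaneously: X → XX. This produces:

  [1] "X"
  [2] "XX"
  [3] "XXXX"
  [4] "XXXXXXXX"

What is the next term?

Rewriting each symbol of XXXXXXXX: X→XX, X→XX, X→XX, X→XX, X→XX, X→XX, X→XX, X→XX, which concatenates to XX XX XX XX XX XX XX XX.

XXXXXXXXXXXXXXXX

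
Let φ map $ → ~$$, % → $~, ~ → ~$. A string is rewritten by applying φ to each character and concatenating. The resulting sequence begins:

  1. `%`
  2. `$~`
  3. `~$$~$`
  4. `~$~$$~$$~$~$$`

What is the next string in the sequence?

Rewriting the 13 symbols of ~$~$$~$$~$~$$ one by one yields ~$ ~$$ ~$ ~$$ ~$$ ~$ ~$$ ~$$ ~$ ~$$ ~$ ~$$ ~$$; concatenated:

~$~$$~$~$$~$$~$~$$~$$~$~$$~$~$$~$$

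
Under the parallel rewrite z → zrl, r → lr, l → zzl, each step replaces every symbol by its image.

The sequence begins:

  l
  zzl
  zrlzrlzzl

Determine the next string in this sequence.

zrllrzzlzrllrzzlzrlzrlzzl

Rewriting each symbol of zrlzrlzzl: z→zrl, r→lr, l→zzl, z→zrl, r→lr, l→zzl, z→zrl, z→zrl, l→zzl, which concatenates to zrl lr zzl zrl lr zzl zrl zrl zzl.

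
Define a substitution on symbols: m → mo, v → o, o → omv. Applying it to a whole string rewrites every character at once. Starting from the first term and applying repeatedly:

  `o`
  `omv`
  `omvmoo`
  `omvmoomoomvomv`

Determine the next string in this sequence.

omvmoomoomvomvmoomvomvmooomvmoo

Applying the rule to each of the 14 symbols of omvmoomoomvomv gives the pieces omv mo o mo omv omv mo omv omv mo o omv mo o, which concatenate to the answer.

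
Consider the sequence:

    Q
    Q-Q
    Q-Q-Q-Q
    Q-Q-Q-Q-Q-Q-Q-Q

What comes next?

Each string is two copies of the previous one joined by '-'.
One more doubling of Q-Q-Q-Q-Q-Q-Q-Q gives the answer.

Q-Q-Q-Q-Q-Q-Q-Q-Q-Q-Q-Q-Q-Q-Q-Q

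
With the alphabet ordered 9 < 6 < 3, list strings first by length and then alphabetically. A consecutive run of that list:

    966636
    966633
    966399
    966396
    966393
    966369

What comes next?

Find the rightmost character of 966369 below 3, bump it to the next letter, and reset everything to its right to 9.

966366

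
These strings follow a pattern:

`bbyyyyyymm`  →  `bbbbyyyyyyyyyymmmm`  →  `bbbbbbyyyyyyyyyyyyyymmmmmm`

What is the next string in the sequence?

The n-th term is 2n b's then 4n+2 y's then 2n m's (n = 1, 2, …).
At n = 4 the blocks have lengths 8, 18, 8.

bbbbbbbbyyyyyyyyyyyyyyyyyymmmmmmmm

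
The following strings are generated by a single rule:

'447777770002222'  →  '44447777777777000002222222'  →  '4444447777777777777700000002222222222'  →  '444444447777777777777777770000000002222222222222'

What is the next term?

Each string has the form 4^{2n} 7^{4n+2} 0^{2n+1} 2^{3n+1} (n = 1, 2, …).
Setting n = 5 gives 10, 22, 11, 16 characters in each block.

44444444447777777777777777777777000000000002222222222222222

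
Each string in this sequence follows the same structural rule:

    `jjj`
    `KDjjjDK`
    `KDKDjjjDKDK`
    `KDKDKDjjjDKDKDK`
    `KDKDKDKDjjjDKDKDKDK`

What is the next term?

s(k+1) = KD·s(k)·DK, so each term gains KD as a prefix and DK as a suffix.
So the next term is KD·KDKDKDKDjjjDKDKDKDK·DK.

KDKDKDKDKDjjjDKDKDKDKDK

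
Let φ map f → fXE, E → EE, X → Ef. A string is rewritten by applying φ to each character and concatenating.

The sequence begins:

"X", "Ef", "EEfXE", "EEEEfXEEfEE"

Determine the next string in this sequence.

EEEEEEEEfXEEfEEEEfXEEEEE

Apply φ to EEEEfXEEfEE symbol by symbol: E→EE, E→EE, E→EE, E→EE, f→fXE, X→Ef, E→EE, E→EE, f→fXE, E→EE, E→EE; joined: EE EE EE EE fXE Ef EE EE fXE EE EE.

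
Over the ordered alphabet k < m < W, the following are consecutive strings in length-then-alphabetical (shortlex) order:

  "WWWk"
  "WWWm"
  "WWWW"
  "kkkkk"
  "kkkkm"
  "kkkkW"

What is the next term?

kkkmk

Find the rightmost character of kkkkW below W, bump it to the next letter, and reset everything to its right to k.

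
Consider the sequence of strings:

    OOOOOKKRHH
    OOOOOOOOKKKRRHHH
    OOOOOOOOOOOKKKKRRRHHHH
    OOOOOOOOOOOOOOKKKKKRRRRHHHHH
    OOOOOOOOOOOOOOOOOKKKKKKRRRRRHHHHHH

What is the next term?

OOOOOOOOOOOOOOOOOOOOKKKKKKKRRRRRRHHHHHHH

Reading off run lengths: O runs 5, 8, 11, 14, 17; K runs 2, 3, 4, 5, 6; R runs 1, 2, 3, 4, 5; H runs 2, 3, 4, 5, 6 — each is linear in n (n = 1, 2, …).
At n = 6 the blocks have lengths 20, 7, 6, 7.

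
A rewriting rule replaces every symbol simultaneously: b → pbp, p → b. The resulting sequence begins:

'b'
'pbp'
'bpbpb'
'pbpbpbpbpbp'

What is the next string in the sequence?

bpbpbpbpbpbpbpbpbpbpb

Rewriting each symbol of pbpbpbpbpbp: p→b, b→pbp, p→b, b→pbp, p→b, b→pbp, p→b, b→pbp, p→b, b→pbp, p→b, which concatenates to b pbp b pbp b pbp b pbp b pbp b.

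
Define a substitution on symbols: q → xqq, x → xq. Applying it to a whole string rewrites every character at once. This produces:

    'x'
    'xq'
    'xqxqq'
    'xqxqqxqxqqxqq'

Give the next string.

Rewriting the 13 symbols of xqxqqxqxqqxqq one by one yields xq xqq xq xqq xqq xq xqq xq xqq xqq xq xqq xqq; concatenated:

xqxqqxqxqqxqqxqxqqxqxqqxqqxqxqqxqq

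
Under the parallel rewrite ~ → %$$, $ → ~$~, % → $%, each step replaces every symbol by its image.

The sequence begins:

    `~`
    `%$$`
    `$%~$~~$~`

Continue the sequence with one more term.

~$~$%%$$~$~%$$%$$~$~%$$

Apply φ to $%~$~~$~ symbol by symbol: $→~$~, %→$%, ~→%$$, $→~$~, ~→%$$, ~→%$$, $→~$~, ~→%$$; joined: ~$~ $% %$$ ~$~ %$$ %$$ ~$~ %$$.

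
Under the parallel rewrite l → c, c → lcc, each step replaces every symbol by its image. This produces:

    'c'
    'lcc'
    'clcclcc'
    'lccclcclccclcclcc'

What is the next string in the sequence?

clcclcclccclcclccclcclcclccclcclccclcclcc

φ(lccclcclccclcclcc) expands symbol-by-symbol to c lcc lcc lcc c lcc lcc c lcc lcc lcc c lcc lcc c lcc lcc; joining the 17 pieces gives the next term.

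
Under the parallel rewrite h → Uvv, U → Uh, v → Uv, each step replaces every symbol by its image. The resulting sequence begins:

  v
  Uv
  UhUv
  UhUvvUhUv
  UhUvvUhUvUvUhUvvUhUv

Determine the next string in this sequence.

UhUvvUhUvUvUhUvvUhUvUhUvUhUvvUhUvUvUhUvvUhUv

Applying the rule to each of the 20 symbols of UhUvvUhUvUvUhUvvUhUv gives the pieces Uh Uvv Uh Uv Uv Uh Uvv Uh Uv Uh Uv Uh Uvv Uh Uv Uv Uh Uvv Uh Uv, which concatenate to the answer.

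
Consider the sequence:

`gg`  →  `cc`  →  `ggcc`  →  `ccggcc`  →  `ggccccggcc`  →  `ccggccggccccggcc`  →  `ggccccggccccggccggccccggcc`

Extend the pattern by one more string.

ccggccggccccggccggccccggccccggccggccccggcc

This is a Fibonacci-style word recurrence s(k) = s(k−2)·s(k−1): e.g. gg·cc = ggcc.
So term 8 is ccggccggccccggcc·ggccccggccccggccggccccggcc.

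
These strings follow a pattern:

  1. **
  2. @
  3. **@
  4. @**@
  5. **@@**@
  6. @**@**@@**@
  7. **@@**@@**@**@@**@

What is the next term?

From term 3 onward, concatenate the second-to-last term with the last: **·@ = **@, @·**@ = @**@, …
Continuing: @**@**@@**@ · **@@**@@**@**@@**@ gives term 8.

@**@**@@**@**@@**@@**@**@@**@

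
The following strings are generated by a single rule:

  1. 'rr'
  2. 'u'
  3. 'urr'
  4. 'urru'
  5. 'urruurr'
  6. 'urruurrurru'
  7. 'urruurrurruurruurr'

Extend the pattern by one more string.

urruurrurruurruurrurruurrurru

From term 3 onward, concatenate the last term with the second-to-last: u·rr = urr, urr·u = urru, …
The next term joins urruurrurruurruurr and urruurrurru.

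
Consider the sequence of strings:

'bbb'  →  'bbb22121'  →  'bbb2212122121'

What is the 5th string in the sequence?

bbb22121221212212122121

Every step adds 22121 to the end: s(k+1) = s(k)·22121.
From bbb2212122121, 2 further steps: bbb2212122121 → bbb221212212122121 → (answer).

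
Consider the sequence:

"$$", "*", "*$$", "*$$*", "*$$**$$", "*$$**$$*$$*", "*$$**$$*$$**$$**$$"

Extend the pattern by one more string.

Each term (from the third on) is the previous term followed by the one before it: term 3 = *·$$ = *$$.
Continuing: *$$**$$*$$**$$**$$ · *$$**$$*$$* gives term 8.

*$$**$$*$$**$$**$$*$$**$$*$$*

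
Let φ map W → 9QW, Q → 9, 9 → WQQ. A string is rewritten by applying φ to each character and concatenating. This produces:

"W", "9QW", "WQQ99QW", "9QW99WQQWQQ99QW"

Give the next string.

Applying the rule to each of the 15 symbols of 9QW99WQQWQQ99QW gives the pieces WQQ 9 9QW WQQ WQQ 9QW 9 9 9QW 9 9 WQQ WQQ 9 9QW, which concatenate to the answer.

WQQ99QWWQQWQQ9QW999QW99WQQWQQ99QW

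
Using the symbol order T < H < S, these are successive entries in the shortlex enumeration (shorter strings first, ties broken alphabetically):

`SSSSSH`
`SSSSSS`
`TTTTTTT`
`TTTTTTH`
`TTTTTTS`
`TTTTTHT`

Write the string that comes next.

TTTTTHH

Treat TTTTTHT as a base-3 numeral over the given alphabet and add one, carrying through any trailing S's.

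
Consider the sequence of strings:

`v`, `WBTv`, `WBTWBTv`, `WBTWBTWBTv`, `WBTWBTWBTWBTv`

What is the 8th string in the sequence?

WBTWBTWBTWBTWBTWBTWBTv

Each term is the previous one with WBT prepended.
From WBTWBTWBTWBTv, 3 further steps: WBTWBTWBTWBTv → WBTWBTWBTWBTWBTv → WBTWBTWBTWBTWBTWBTv → (answer).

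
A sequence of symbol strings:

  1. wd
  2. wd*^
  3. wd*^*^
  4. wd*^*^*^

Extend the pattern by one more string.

The strings grow by a fixed suffix *^ each time.
Applying this once more to wd*^*^*^:

wd*^*^*^*^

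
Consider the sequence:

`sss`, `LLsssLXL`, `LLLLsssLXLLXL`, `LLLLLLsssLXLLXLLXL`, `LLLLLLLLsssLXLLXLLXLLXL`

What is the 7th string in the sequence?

LLLLLLLLLLLLsssLXLLXLLXLLXLLXLLXL

Each term wraps the previous one in LL on the left and LXL on the right.
From LLLLLLLLsssLXLLXLLXLLXL, 2 further steps: LLLLLLLLsssLXLLXLLXLLXL → LLLLLLLLLLsssLXLLXLLXLLXLLXL → (answer).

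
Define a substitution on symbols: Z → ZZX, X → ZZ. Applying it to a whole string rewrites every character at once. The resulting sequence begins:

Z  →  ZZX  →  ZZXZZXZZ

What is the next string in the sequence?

ZZXZZXZZZZXZZXZZZZXZZX

Expanding ZZXZZXZZ: Z→ZZX, Z→ZZX, X→ZZ, Z→ZZX, Z→ZZX, X→ZZ, Z→ZZX, Z→ZZX. Concatenated: ZZX ZZX ZZ ZZX ZZX ZZ ZZX ZZX.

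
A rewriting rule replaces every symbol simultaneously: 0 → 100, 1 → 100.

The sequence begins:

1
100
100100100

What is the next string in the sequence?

Expanding 100100100: 1→100, 0→100, 0→100, 1→100, 0→100, 0→100, 1→100, 0→100, 0→100. Concatenated: 100 100 100 100 100 100 100 100 100.

100100100100100100100100100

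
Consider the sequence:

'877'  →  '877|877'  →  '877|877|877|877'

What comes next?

877|877|877|877|877|877|877|877

Each string is two copies of the previous one joined by '|'.
One more doubling of 877|877|877|877 gives the answer.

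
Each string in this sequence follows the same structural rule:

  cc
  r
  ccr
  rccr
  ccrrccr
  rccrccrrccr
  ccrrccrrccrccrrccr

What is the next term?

Each term (from the third on) is the two preceding terms concatenated in order: term 3 = cc·r = ccr.
So term 8 is rccrccrrccr·ccrrccrrccrccrrccr.

rccrccrrccrccrrccrrccrccrrccr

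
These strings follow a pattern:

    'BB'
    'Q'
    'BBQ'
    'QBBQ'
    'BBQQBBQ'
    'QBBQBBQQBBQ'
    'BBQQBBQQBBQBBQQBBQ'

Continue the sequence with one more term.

This is a Fibonacci-style word recurrence s(k) = s(k−2)·s(k−1): e.g. BB·Q = BBQ.
The next term joins QBBQBBQQBBQ and BBQQBBQQBBQBBQQBBQ.

QBBQBBQQBBQBBQQBBQQBBQBBQQBBQ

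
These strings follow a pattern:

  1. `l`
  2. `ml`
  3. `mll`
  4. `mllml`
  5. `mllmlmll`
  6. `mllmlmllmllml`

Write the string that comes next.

mllmlmllmllmlmllmlmll

This is a Fibonacci-style word recurrence s(k) = s(k−1)·s(k−2): e.g. ml·l = mll.
The next term joins mllmlmllmllml and mllmlmll.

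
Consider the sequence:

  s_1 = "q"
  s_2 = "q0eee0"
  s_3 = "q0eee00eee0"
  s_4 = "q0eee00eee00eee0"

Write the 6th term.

Each term is the previous one with 0eee0 appended.
From q0eee00eee00eee0, 2 further steps: q0eee00eee00eee0 → q0eee00eee00eee00eee0 → (answer).

q0eee00eee00eee00eee00eee0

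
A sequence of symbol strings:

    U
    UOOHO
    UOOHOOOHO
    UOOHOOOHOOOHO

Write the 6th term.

The strings grow by a fixed suffix OOHO each time.
From UOOHOOOHOOOHO, 2 further steps: UOOHOOOHOOOHO → UOOHOOOHOOOHOOOHO → (answer).

UOOHOOOHOOOHOOOHOOOHO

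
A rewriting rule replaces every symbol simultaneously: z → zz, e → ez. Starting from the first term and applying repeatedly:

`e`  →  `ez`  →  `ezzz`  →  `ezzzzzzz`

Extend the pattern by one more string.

Rewriting each symbol of ezzzzzzz: e→ez, z→zz, z→zz, z→zz, z→zz, z→zz, z→zz, z→zz, which concatenates to ez zz zz zz zz zz zz zz.

ezzzzzzzzzzzzzzz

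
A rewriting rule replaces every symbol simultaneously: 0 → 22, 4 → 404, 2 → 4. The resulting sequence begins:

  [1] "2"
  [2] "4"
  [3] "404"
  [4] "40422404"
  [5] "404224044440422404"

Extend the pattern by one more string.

Replace each of the 18 characters of 404224044440422404 in place — 404 22 404 4 4 404 22 404 404 404 404 22 404 4 4 404 22 404 — and concatenate.

404224044440422404404404404224044440422404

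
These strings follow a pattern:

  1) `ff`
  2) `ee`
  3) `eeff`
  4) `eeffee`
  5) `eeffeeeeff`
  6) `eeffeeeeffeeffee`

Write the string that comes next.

From term 3 onward, concatenate the last term with the second-to-last: ee·ff = eeff, eeff·ee = eeffee, …
Continuing: eeffeeeeffeeffee · eeffeeeeff gives term 7.

eeffeeeeffeeffeeeeffeeeeff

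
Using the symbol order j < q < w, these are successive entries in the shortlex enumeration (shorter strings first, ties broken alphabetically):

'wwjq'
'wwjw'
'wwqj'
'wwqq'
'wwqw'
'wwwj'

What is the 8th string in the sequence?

Stepping forward 2 times from wwwj: wwwj → wwwq, then the target.

wwww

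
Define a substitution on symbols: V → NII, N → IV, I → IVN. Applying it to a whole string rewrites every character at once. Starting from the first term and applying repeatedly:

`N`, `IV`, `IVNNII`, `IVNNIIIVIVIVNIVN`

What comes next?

IVNNIIIVIVIVNIVNIVNNIIIVNNIIIVNNIIIVIVNNIIIV

Replace each of the 16 characters of IVNNIIIVIVIVNIVN in place — IVN NII IV IV IVN IVN IVN NII IVN NII IVN NII IV IVN NII IV — and concatenate.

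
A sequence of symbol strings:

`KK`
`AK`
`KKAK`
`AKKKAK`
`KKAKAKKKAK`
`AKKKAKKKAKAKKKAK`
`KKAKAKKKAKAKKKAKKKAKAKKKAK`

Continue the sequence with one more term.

From term 3 onward, concatenate the second-to-last term with the last: KK·AK = KKAK, AK·KKAK = AKKKAK, …
The next term joins AKKKAKKKAKAKKKAK and KKAKAKKKAKAKKKAKKKAKAKKKAK.

AKKKAKKKAKAKKKAKKKAKAKKKAKAKKKAKKKAKAKKKAK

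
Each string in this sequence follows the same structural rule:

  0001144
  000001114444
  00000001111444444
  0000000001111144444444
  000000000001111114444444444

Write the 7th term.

0000000000000001111111144444444444444

Term n consists of 2n+1 0's, followed by n+1 1's, followed by 2n 4's (n = 1, 2, …).
Setting n = 7 gives 15, 8, 14 characters in each block.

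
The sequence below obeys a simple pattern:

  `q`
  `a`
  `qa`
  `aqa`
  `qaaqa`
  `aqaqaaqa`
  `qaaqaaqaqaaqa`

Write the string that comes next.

aqaqaaqaqaaqaaqaqaaqa

This is a Fibonacci-style word recurrence s(k) = s(k−2)·s(k−1): e.g. q·a = qa.
Continuing: aqaqaaqa · qaaqaaqaqaaqa gives term 8.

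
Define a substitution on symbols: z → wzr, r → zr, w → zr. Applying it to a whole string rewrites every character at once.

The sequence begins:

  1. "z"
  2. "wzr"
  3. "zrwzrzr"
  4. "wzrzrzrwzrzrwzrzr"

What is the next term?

φ(wzrzrzrwzrzrwzrzr) expands symbol-by-symbol to zr wzr zr wzr zr wzr zr zr wzr zr wzr zr zr wzr zr wzr zr; joining the 17 pieces gives the next term.

zrwzrzrwzrzrwzrzrzrwzrzrwzrzrzrwzrzrwzrzr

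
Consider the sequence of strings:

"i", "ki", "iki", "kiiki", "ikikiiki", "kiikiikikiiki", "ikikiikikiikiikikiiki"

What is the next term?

kiikiikikiikiikikiikikiikiikikiiki

From term 3 onward, concatenate the second-to-last term with the last: i·ki = iki, ki·iki = kiiki, …
Continuing: kiikiikikiiki · ikikiikikiikiikikiiki gives term 8.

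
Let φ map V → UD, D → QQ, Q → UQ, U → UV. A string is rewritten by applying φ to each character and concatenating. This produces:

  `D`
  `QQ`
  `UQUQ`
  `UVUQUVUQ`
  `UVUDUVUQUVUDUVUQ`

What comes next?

UVUDUVQQUVUDUVUQUVUDUVQQUVUDUVUQ

Replace each of the 16 characters of UVUDUVUQUVUDUVUQ in place — UV UD UV QQ UV UD UV UQ UV UD UV QQ UV UD UV UQ — and concatenate.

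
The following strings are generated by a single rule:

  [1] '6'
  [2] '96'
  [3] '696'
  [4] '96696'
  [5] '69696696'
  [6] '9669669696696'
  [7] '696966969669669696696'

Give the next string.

9669669696696696966969669669696696

From term 3 onward, concatenate the second-to-last term with the last: 6·96 = 696, 96·696 = 96696, …
Continuing: 9669669696696 · 696966969669669696696 gives term 8.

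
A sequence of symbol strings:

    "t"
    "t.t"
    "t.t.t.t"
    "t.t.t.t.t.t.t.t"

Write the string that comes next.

Each string is two copies of the previous one joined by '.'.
So the next term is two copies of t.t.t.t.t.t.t.t with '.' between the halves.

t.t.t.t.t.t.t.t.t.t.t.t.t.t.t.t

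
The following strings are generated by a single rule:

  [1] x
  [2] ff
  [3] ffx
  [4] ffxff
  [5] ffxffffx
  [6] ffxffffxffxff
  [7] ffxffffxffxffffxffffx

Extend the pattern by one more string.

This is a Fibonacci-style word recurrence s(k) = s(k−1)·s(k−2): e.g. ff·x = ffx.
The next term joins ffxffffxffxffffxffffx and ffxffffxffxff.

ffxffffxffxffffxffffxffxffffxffxff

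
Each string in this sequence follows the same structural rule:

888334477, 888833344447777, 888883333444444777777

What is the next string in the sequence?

888888333334444444477777777

Each string has the form 8^{n+2} 3^{n+1} 4^{2n} 7^{2n} (n = 1, 2, …).
Setting n = 4 gives 6, 5, 8, 8 characters in each block.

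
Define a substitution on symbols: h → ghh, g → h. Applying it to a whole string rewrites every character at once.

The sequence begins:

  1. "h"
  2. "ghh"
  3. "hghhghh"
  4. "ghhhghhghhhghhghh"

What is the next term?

hghhghhghhhghhghhhghhghhghhhghhghhhghhghh

φ(ghhhghhghhhghhghh) expands symbol-by-symbol to h ghh ghh ghh h ghh ghh h ghh ghh ghh h ghh ghh h ghh ghh; joining the 17 pieces gives the next term.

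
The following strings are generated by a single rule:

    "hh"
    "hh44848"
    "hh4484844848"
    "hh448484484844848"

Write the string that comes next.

hh44848448484484844848

The strings grow by a fixed suffix 44848 each time.
One more step from hh448484484844848 gives the answer.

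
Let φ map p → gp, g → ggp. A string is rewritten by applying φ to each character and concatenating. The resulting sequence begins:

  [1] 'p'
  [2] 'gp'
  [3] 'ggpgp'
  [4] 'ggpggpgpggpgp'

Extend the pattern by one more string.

Rewriting the 13 symbols of ggpggpgpggpgp one by one yields ggp ggp gp ggp ggp gp ggp gp ggp ggp gp ggp gp; concatenated:

ggpggpgpggpggpgpggpgpggpggpgpggpgp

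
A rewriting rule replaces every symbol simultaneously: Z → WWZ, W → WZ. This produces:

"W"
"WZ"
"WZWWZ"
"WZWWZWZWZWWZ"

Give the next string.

Rewriting each symbol of WZWWZWZWZWWZ: W→WZ, Z→WWZ, W→WZ, W→WZ, Z→WWZ, W→WZ, Z→WWZ, W→WZ, Z→WWZ, W→WZ, W→WZ, Z→WWZ, which concatenates to WZ WWZ WZ WZ WWZ WZ WWZ WZ WWZ WZ WZ WWZ.

WZWWZWZWZWWZWZWWZWZWWZWZWZWWZ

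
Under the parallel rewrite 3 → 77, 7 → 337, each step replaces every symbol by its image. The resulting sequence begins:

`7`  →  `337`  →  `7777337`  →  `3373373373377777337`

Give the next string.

77773377777337777733777773373373373373377777337

Applying the rule to each of the 19 symbols of 3373373373377777337 gives the pieces 77 77 337 77 77 337 77 77 337 77 77 337 337 337 337 337 77 77 337, which concatenate to the answer.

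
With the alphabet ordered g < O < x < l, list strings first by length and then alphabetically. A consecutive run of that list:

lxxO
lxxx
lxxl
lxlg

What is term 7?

lxll

Continuing the enumeration 3 steps past lxlg: lxlg → lxlO → lxlx → (answer).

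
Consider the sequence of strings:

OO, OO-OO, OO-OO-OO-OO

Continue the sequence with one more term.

Each string is two copies of the previous one joined by '-'.
So the next term is two copies of OO-OO-OO-OO with '-' between the halves.

OO-OO-OO-OO-OO-OO-OO-OO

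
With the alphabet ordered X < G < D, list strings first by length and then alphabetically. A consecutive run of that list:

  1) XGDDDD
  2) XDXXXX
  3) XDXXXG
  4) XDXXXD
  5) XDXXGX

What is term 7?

XDXXGD

Advancing 2 positions from XDXXGX through XDXXGX → XDXXGG reaches term 7.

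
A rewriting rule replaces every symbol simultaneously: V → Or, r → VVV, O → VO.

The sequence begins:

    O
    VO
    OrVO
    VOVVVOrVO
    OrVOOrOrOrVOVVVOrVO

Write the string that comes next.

VOVVVOrVOVOVVVVOVVVVOVVVOrVOOrOrOrVOVVVOrVO

Applying the rule to each of the 19 symbols of OrVOOrOrOrVOVVVOrVO gives the pieces VO VVV Or VO VO VVV VO VVV VO VVV Or VO Or Or Or VO VVV Or VO, which concatenate to the answer.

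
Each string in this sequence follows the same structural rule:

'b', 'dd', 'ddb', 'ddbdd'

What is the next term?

ddbddddb

This is a Fibonacci-style word recurrence s(k) = s(k−1)·s(k−2): e.g. dd·b = ddb.
The next term joins ddbdd and ddb.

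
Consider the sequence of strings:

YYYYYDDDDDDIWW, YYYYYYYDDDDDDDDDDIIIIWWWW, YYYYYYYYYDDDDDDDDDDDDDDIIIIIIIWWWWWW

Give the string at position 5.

YYYYYYYYYYYYYDDDDDDDDDDDDDDDDDDDDDDIIIIIIIIIIIIIWWWWWWWWWW

The n-th term is 2n+3 Y's then 4n+2 D's then 3n-2 I's then 2n W's (n = 1, 2, …).
Setting n = 5 gives 13, 22, 13, 10 characters in each block.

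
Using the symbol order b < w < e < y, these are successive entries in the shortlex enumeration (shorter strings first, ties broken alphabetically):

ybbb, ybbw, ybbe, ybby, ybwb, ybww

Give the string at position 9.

ybeb

Stepping forward 3 times from ybww: ybww → ybwe → ybwy, then the target.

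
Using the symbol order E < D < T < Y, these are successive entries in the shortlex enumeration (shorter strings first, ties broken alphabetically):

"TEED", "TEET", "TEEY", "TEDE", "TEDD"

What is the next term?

The successor of TEDD increments the rightmost position that isn't already Y and resets every position after it to E.

TEDT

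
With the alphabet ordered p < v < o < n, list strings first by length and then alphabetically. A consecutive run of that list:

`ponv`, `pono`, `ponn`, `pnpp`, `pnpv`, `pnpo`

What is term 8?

Continuing the enumeration 2 steps past pnpo: pnpo → pnpn → (answer).

pnvp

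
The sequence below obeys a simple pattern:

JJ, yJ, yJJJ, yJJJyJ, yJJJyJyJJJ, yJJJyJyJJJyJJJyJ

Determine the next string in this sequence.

yJJJyJyJJJyJJJyJyJJJyJyJJJ

This is a Fibonacci-style word recurrence s(k) = s(k−1)·s(k−2): e.g. yJ·JJ = yJJJ.
The next term joins yJJJyJyJJJyJJJyJ and yJJJyJyJJJ.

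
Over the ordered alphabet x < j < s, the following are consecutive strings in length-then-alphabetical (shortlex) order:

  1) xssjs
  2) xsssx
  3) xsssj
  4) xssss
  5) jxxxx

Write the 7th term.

jxxxs

Continuing the enumeration 2 steps past jxxxx: jxxxx → jxxxj → (answer).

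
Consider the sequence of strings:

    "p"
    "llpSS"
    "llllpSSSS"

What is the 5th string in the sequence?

s(k+1) = ll·s(k)·SS, so each term gains ll as a prefix and SS as a suffix.
From llllpSSSS, 2 further steps: llllpSSSS → llllllpSSSSSS → (answer).

llllllllpSSSSSSSS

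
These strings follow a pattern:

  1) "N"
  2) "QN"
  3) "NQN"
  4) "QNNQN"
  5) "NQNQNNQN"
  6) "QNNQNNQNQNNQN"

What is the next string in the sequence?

NQNQNNQNQNNQNNQNQNNQN

Each term (from the third on) is the two preceding terms concatenated in order: term 3 = N·QN = NQN.
So term 7 is NQNQNNQN·QNNQNNQNQNNQN.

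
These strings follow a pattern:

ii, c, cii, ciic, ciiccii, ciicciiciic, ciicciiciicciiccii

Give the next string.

ciicciiciicciicciiciicciiciic

From term 3 onward, concatenate the last term with the second-to-last: c·ii = cii, cii·c = ciic, …
The next term joins ciicciiciicciiccii and ciicciiciic.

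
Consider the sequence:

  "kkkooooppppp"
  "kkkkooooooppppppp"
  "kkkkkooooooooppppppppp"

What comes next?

Each string has the form k^{n+1} o^{2n} p^{2n+1}, where the shown terms are n = 2, 3, 4.
For the next term, n = 5, so the run lengths are 6, 10, 11.

kkkkkkooooooooooppppppppppp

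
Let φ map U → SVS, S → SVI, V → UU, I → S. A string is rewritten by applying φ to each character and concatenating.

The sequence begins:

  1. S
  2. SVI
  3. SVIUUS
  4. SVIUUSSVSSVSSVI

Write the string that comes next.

SVIUUSSVSSVSSVISVIUUSVISVIUUSVISVIUUS

Replace each of the 15 characters of SVIUUSSVSSVSSVI in place — SVI UU S SVS SVS SVI SVI UU SVI SVI UU SVI SVI UU S — and concatenate.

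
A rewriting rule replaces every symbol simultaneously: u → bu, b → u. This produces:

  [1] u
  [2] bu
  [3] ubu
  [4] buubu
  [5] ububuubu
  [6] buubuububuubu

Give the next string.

Applying the rule to each of the 13 symbols of buubuububuubu gives the pieces u bu bu u bu bu u bu u bu bu u bu, which concatenate to the answer.

ububuububuubuububuubu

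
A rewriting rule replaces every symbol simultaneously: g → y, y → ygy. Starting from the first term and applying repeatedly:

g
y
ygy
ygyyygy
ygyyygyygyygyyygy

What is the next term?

Applying the rule to each of the 17 symbols of ygyyygyygyygyyygy gives the pieces ygy y ygy ygy ygy y ygy ygy y ygy ygy y ygy ygy ygy y ygy, which concatenate to the answer.

ygyyygyygyygyyygyygyyygyygyyygyygyygyyygy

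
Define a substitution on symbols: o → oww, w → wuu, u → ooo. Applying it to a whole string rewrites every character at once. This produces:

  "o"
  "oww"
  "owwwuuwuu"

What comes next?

owwwuuwuuwuuoooooowuuoooooo

Rewriting each symbol of owwwuuwuu: o→oww, w→wuu, w→wuu, w→wuu, u→ooo, u→ooo, w→wuu, u→ooo, u→ooo, which concatenates to oww wuu wuu wuu ooo ooo wuu ooo ooo.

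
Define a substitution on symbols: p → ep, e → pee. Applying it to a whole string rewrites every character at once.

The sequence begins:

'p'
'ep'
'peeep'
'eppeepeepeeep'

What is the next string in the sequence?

peeepeppeepeeeppeepeeeppeepeepeeep

Applying the rule to each of the 13 symbols of eppeepeepeeep gives the pieces pee ep ep pee pee ep pee pee ep pee pee pee ep, which concatenate to the answer.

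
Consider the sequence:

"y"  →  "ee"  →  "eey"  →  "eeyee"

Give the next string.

This is a Fibonacci-style word recurrence s(k) = s(k−1)·s(k−2): e.g. ee·y = eey.
So term 5 is eeyee·eey.

eeyeeeey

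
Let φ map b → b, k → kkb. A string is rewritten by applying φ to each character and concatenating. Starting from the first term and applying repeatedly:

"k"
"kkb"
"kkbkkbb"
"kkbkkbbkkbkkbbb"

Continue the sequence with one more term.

φ(kkbkkbbkkbkkbbb) expands symbol-by-symbol to kkb kkb b kkb kkb b b kkb kkb b kkb kkb b b b; joining the 15 pieces gives the next term.

kkbkkbbkkbkkbbbkkbkkbbkkbkkbbbb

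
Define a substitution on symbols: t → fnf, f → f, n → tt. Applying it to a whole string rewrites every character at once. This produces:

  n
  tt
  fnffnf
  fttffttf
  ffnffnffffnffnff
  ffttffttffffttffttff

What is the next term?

fffnffnffffnffnffffffnffnffffnffnfff

Applying the rule to each of the 20 symbols of ffttffttffffttffttff gives the pieces f f fnf fnf f f fnf fnf f f f f fnf fnf f f fnf fnf f f, which concatenate to the answer.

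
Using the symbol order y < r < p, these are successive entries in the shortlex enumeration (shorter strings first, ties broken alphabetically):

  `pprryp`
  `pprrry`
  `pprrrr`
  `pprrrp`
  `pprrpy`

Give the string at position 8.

Continuing the enumeration 3 steps past pprrpy: pprrpy → pprrpr → pprrpp → (answer).

pprpyy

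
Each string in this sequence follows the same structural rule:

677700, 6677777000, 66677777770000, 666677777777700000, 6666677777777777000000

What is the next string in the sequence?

66666677777777777770000000

Each string has the form 6^{n} 7^{2n+1} 0^{n+1} (n = 1, 2, …).
At n = 6 the blocks have lengths 6, 13, 7.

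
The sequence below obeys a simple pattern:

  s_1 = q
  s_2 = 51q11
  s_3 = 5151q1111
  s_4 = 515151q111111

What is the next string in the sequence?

Each term wraps the previous one in 51 on the left and 11 on the right.
Applying this once more to 515151q111111:

51515151q11111111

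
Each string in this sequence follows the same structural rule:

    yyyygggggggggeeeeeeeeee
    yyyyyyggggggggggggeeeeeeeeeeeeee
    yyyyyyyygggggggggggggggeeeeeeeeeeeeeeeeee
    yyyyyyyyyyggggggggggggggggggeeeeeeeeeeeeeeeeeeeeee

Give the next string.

Reading off run lengths: y runs 4, 6, 8, 10; g runs 9, 12, 15, 18; e runs 10, 14, 18, 22 — each is linear in n, where the shown terms are n = 2, 3, 4, 5.
Setting n = 6 gives 12, 21, 26 characters in each block.

yyyyyyyyyyyygggggggggggggggggggggeeeeeeeeeeeeeeeeeeeeeeeeee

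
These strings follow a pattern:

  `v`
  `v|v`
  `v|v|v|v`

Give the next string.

s(k+1) = s(k)·|·s(k) — each term doubles the last with '|' between the halves.
Doubling v|v|v|v with '|' between the halves:

v|v|v|v|v|v|v|v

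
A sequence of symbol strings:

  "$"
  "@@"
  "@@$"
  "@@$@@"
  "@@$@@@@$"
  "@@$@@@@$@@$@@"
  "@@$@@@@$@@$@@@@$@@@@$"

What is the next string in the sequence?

This is a Fibonacci-style word recurrence s(k) = s(k−1)·s(k−2): e.g. @@·$ = @@$.
Continuing: @@$@@@@$@@$@@@@$@@@@$ · @@$@@@@$@@$@@ gives term 8.

@@$@@@@$@@$@@@@$@@@@$@@$@@@@$@@$@@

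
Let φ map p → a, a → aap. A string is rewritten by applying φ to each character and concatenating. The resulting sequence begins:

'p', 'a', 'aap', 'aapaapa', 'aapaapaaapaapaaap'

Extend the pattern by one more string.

Replace each of the 17 characters of aapaapaaapaapaaap in place — aap aap a aap aap a aap aap aap a aap aap a aap aap aap a — and concatenate.

aapaapaaapaapaaapaapaapaaapaapaaapaapaapa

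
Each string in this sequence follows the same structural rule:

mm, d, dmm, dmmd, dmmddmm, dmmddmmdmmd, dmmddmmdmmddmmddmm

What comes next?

Each term (from the third on) is the previous term followed by the one before it: term 3 = d·mm = dmm.
The next term joins dmmddmmdmmddmmddmm and dmmddmmdmmd.

dmmddmmdmmddmmddmmdmmddmmdmmd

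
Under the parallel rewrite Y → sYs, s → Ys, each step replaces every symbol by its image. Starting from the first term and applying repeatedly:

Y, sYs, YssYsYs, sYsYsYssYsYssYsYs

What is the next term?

YssYsYssYsYssYsYsYssYsYssYsYsYssYsYssYsYs

Replace each of the 17 characters of sYsYsYssYsYssYsYs in place — Ys sYs Ys sYs Ys sYs Ys Ys sYs Ys sYs Ys Ys sYs Ys sYs Ys — and concatenate.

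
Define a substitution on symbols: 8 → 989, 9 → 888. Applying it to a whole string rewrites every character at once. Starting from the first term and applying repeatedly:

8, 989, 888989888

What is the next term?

989989989888989888989989989

Expanding 888989888: 8→989, 8→989, 8→989, 9→888, 8→989, 9→888, 8→989, 8→989, 8→989. Concatenated: 989 989 989 888 989 888 989 989 989.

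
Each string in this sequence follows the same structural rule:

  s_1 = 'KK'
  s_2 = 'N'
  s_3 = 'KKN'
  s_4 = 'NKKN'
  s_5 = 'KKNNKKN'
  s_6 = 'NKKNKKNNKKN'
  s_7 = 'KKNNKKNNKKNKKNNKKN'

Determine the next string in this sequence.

From term 3 onward, concatenate the second-to-last term with the last: KK·N = KKN, N·KKN = NKKN, …
Continuing: NKKNKKNNKKN · KKNNKKNNKKNKKNNKKN gives term 8.

NKKNKKNNKKNKKNNKKNNKKNKKNNKKN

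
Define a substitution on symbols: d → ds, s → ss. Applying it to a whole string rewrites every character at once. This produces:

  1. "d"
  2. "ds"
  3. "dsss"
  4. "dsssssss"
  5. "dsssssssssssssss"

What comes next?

Replace each of the 16 characters of dsssssssssssssss in place — ds ss ss ss ss ss ss ss ss ss ss ss ss ss ss ss — and concatenate.

dsssssssssssssssssssssssssssssss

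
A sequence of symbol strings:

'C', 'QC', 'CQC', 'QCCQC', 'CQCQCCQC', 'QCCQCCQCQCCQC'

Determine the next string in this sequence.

From term 3 onward, concatenate the second-to-last term with the last: C·QC = CQC, QC·CQC = QCCQC, …
So term 7 is CQCQCCQC·QCCQCCQCQCCQC.

CQCQCCQCQCCQCCQCQCCQC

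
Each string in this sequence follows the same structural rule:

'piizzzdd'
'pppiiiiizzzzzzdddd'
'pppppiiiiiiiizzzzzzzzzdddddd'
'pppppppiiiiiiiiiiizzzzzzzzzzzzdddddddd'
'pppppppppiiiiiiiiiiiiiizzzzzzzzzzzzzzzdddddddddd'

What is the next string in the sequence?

pppppppppppiiiiiiiiiiiiiiiiizzzzzzzzzzzzzzzzzzdddddddddddd

Term n consists of 2n-1 p's, followed by 3n-1 i's, followed by 3n z's, followed by 2n d's (n = 1, 2, …).
For the next term, n = 6, so the run lengths are 11, 17, 18, 12.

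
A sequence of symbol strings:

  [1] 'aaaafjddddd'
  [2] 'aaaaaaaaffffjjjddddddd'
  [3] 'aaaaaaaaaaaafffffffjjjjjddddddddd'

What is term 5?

The n-th term is 4n a's then 3n-2 f's then 2n-1 j's then 2n+3 d's (n = 1, 2, …).
For term 5, n = 5, so the run lengths are 20, 13, 9, 13.

aaaaaaaaaaaaaaaaaaaafffffffffffffjjjjjjjjjddddddddddddd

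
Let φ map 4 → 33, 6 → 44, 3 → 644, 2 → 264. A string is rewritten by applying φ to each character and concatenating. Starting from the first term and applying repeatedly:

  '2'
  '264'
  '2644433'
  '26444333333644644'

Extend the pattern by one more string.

Rewriting the 17 symbols of 26444333333644644 one by one yields 264 44 33 33 33 644 644 644 644 644 644 44 33 33 44 33 33; concatenated:

26444333333644644644644644644443333443333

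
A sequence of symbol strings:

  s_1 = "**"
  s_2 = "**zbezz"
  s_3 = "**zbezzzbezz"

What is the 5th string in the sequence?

**zbezzzbezzzbezzzbezz

The strings grow by a fixed suffix zbezz each time.
From **zbezzzbezz, 2 further steps: **zbezzzbezz → **zbezzzbezzzbezz → (answer).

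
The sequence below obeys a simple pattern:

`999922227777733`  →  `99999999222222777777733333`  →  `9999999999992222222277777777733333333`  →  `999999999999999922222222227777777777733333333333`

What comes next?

The n-th term is 4n 9's then 2n+2 2's then 2n+3 7's then 3n-1 3's (n = 1, 2, …).
For the next term, n = 5, so the run lengths are 20, 12, 13, 14.

99999999999999999999222222222222777777777777733333333333333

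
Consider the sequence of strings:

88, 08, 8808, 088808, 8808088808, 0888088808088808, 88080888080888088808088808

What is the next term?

088808880808880888080888080888088808088808

This is a Fibonacci-style word recurrence s(k) = s(k−2)·s(k−1): e.g. 88·08 = 8808.
So term 8 is 0888088808088808·88080888080888088808088808.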